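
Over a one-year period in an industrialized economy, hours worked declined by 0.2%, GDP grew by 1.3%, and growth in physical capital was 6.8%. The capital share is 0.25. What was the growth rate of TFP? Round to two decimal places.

Labor's share = 1 − 0.25 = 0.75.
Physical capital: 0.25 × 6.8 = 1.7 pp.
Hours worked: 0.75 × (-0.2) = -0.15 pp.
TFP growth = 1.3 − 1.55 = -0.25%.

-0.25%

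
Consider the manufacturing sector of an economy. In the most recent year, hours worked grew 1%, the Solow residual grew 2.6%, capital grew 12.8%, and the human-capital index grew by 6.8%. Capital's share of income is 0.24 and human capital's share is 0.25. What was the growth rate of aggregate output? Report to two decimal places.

7.88%

Labor's share = 1 − 0.24 − 0.25 = 0.51.
Capital: 0.24 × 12.8 = 3.072 pp.
The human-capital index: 0.25 × 6.8 = 1.7 pp.
Hours worked: 0.51 × 1 = 0.51 pp.
Output growth = 2.6 + 5.282 = 7.882%.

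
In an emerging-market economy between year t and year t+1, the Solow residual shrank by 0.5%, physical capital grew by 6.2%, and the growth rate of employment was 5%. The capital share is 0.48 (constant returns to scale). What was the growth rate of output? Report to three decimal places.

Labor's share = 1 − 0.48 = 0.52.
Physical capital: 0.48 × 6.2 = 2.976 pp.
Employment: 0.52 × 5 = 2.6 pp.
Output growth = -0.5 + 5.576 = 5.076%.

Output grew 5.076%.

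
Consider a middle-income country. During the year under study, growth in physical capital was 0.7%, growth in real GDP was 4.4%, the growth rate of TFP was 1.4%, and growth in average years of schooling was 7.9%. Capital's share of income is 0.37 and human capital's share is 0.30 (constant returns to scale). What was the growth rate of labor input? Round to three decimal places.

Labor's share = 1 − 0.37 − 0.3 = 0.33.
gY = gA + 0.37×0.7 + 0.3×7.9 + 0.33×g.
0.33×g = 4.4 − 1.4 − 2.629 = 0.371.
g = 0.371 / 0.33 = 1.12424%.

Labor input growth was 1.124%.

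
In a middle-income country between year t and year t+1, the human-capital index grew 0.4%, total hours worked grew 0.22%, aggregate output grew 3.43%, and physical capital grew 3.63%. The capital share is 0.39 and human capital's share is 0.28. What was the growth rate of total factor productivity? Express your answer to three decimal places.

Total factor productivity growth was 1.830%.

Labor's share = 1 − 0.39 − 0.28 = 0.33.
Physical capital: 0.39 × 3.63 = 1.4157 pp.
The human-capital index: 0.28 × 0.4 = 0.112 pp.
Total hours worked: 0.33 × 0.22 = 0.0726 pp.
TFP growth = 3.43 − 1.6003 = 1.8297%.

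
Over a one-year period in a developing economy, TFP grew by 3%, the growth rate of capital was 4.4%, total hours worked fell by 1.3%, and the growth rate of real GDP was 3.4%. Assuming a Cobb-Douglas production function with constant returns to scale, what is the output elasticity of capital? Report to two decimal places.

gY = gA + α·gK + (1−α)·gL, so gY − gA − gL = α(gK − gL).
3.4 − 3 + 1.3 = α × (4.4 − (-1.3)).
1.7 = 5.7 α, so α = 0.2982.

α = 0.30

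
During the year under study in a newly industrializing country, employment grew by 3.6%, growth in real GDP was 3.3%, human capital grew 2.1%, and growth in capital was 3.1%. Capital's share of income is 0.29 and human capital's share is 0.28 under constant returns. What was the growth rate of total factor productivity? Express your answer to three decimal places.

Total factor productivity grew 0.265%.

Labor's share = 1 − 0.29 − 0.28 = 0.43.
Capital: 0.29 × 3.1 = 0.899 pp.
Human capital: 0.28 × 2.1 = 0.588 pp.
Employment: 0.43 × 3.6 = 1.548 pp.
TFP growth = 3.3 − 3.035 = 0.265%.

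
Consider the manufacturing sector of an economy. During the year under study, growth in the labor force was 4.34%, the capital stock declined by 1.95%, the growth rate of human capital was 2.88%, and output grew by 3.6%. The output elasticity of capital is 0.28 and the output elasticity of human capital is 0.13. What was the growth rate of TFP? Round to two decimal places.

Labor's share = 1 − 0.28 − 0.13 = 0.59.
The capital stock: 0.28 × (-1.95) = -0.546 pp.
Human capital: 0.13 × 2.88 = 0.3744 pp.
The labor force: 0.59 × 4.34 = 2.5606 pp.
TFP growth = 3.6 − 2.389 = 1.211%.

1.21%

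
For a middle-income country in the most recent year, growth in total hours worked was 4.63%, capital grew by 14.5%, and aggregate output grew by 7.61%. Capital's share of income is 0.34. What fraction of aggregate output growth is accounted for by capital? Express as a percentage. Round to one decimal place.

Capital contributed 0.34 × 14.5 = 4.93 pp.
Share of growth = 4.93 / 7.61 × 100 = 64.783%.

Capital accounted for 64.8% of growth.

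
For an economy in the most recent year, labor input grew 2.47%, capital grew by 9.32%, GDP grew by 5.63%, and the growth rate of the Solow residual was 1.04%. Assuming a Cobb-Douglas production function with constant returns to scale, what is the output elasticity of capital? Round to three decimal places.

gY = gA + α·gK + (1−α)·gL, so gY − gA − gL = α(gK − gL).
5.63 − 1.04 − 2.47 = α × (9.32 − 2.47).
2.12 = 6.85 α, so α = 0.30949.

The output elasticity of capital is 0.309.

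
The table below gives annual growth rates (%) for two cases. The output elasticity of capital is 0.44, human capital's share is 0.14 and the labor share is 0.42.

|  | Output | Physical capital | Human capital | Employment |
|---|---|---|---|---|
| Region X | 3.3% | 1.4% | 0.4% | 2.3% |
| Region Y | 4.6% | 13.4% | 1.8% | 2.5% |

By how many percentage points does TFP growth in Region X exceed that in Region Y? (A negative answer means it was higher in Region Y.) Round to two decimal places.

4.26 percentage points

Labor's share = 1 − 0.44 − 0.14 = 0.42.
Region X: TFP = 3.3 − 0.616 − 0.056 − 0.966 = 1.662%.
Region Y: TFP = 4.6 − 5.896 − 0.252 − 1.05 = -2.598%.
Difference = 1.662 − (-2.598) = 4.26 pp.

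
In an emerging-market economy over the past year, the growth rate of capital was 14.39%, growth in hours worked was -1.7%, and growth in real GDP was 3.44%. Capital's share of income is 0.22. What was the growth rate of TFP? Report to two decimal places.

Labor's share = 1 − 0.22 = 0.78.
Capital: 0.22 × 14.39 = 3.1658 pp.
Hours worked: 0.78 × (-1.7) = -1.326 pp.
TFP growth = 3.44 − 1.8398 = 1.6002%.

1.60%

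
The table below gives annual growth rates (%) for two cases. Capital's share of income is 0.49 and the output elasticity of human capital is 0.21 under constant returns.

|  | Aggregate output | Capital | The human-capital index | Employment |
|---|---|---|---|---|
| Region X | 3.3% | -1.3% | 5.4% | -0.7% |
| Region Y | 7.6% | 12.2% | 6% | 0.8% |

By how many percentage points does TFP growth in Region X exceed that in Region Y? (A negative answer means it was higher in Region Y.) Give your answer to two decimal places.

2.89 percentage points

Labor's share = 1 − 0.49 − 0.21 = 0.3.
Region X: TFP = 3.3 + 0.637 − 1.134 + 0.21 = 3.013%.
Region Y: TFP = 7.6 − 5.978 − 1.26 − 0.24 = 0.122%.
Difference = 3.013 − (0.122) = 2.891 pp.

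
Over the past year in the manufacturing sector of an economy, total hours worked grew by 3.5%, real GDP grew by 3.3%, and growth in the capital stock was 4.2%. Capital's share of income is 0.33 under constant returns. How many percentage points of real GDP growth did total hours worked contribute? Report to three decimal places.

Labor's share = 1 − 0.33 = 0.67.
Contribution = share × growth = 0.67 × 3.5 = 2.345 pp.

2.345 pp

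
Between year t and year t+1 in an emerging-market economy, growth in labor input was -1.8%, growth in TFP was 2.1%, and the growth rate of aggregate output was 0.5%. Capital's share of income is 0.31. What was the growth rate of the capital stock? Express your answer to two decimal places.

-1.15%

Labor's share = 1 − 0.31 = 0.69.
gY = gA + 0.69×(-1.8) + 0.31×g.
0.31×g = 0.5 − 2.1 + 1.242 = -0.358.
g = -0.358 / 0.31 = -1.1548%.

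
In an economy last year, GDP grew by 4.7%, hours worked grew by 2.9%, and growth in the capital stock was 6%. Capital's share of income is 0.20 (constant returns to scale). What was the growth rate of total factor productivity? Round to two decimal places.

Total factor productivity growth was 1.18%.

Labor's share = 1 − 0.2 = 0.8.
The capital stock: 0.2 × 6 = 1.2 pp.
Hours worked: 0.8 × 2.9 = 2.32 pp.
TFP growth = 4.7 − 3.52 = 1.18%.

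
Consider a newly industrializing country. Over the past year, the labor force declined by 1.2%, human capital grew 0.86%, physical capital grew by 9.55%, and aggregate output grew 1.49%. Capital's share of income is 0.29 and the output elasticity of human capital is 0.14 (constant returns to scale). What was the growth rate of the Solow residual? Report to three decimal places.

Labor's share = 1 − 0.29 − 0.14 = 0.57.
Physical capital: 0.29 × 9.55 = 2.7695 pp.
Human capital: 0.14 × 0.86 = 0.1204 pp.
The labor force: 0.57 × (-1.2) = -0.684 pp.
TFP growth = 1.49 − 2.2059 = -0.7159%.

-0.716%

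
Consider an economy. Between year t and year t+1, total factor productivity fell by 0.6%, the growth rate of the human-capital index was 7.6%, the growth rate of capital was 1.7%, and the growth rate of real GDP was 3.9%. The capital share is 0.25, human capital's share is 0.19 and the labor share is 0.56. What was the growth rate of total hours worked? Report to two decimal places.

4.70%

Labor's share = 1 − 0.25 − 0.19 = 0.56.
gY = gA + 0.25×1.7 + 0.19×7.6 + 0.56×g.
0.56×g = 3.9 + 0.6 − 1.869 = 2.631.
g = 2.631 / 0.56 = 4.6982%.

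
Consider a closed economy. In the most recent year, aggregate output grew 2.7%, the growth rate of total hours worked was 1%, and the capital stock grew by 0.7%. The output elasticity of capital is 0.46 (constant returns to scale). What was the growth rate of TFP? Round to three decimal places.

1.838%

Labor's share = 1 − 0.46 = 0.54.
The capital stock: 0.46 × 0.7 = 0.322 pp.
Total hours worked: 0.54 × 1 = 0.54 pp.
TFP growth = 2.7 − 0.862 = 1.838%.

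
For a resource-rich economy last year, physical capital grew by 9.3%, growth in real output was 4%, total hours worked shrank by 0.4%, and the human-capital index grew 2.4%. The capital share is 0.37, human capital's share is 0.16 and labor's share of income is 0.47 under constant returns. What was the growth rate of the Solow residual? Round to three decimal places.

The Solow residual grew 0.363%.

Labor's share = 1 − 0.37 − 0.16 = 0.47.
Physical capital: 0.37 × 9.3 = 3.441 pp.
The human-capital index: 0.16 × 2.4 = 0.384 pp.
Total hours worked: 0.47 × (-0.4) = -0.188 pp.
TFP growth = 4 − 3.637 = 0.363%.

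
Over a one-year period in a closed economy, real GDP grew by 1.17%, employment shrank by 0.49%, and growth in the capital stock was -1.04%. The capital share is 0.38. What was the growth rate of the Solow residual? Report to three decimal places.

The Solow residual growth was 1.869%.

Labor's share = 1 − 0.38 = 0.62.
The capital stock: 0.38 × (-1.04) = -0.3952 pp.
Employment: 0.62 × (-0.49) = -0.3038 pp.
TFP growth = 1.17 + 0.699 = 1.869%.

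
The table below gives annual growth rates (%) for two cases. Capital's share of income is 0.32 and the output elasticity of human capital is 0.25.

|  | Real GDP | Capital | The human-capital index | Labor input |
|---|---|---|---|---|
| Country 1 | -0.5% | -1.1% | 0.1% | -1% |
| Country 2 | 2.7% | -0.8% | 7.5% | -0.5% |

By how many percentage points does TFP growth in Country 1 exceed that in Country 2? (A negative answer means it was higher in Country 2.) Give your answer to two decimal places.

-1.04 percentage points

Labor's share = 1 − 0.32 − 0.25 = 0.43.
Country 1: TFP = -0.5 + 0.352 − 0.025 + 0.43 = 0.257%.
Country 2: TFP = 2.7 + 0.256 − 1.875 + 0.215 = 1.296%.
Difference = 0.257 − (1.296) = -1.039 pp.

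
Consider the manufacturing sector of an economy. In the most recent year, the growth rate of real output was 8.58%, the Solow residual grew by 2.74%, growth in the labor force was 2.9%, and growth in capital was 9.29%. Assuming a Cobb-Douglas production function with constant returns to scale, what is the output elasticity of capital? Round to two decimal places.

The output elasticity of capital is 0.46.

gY = gA + α·gK + (1−α)·gL, so gY − gA − gL = α(gK − gL).
8.58 − 2.74 − 2.9 = α × (9.29 − 2.9).
2.94 = 6.39 α, so α = 0.4601.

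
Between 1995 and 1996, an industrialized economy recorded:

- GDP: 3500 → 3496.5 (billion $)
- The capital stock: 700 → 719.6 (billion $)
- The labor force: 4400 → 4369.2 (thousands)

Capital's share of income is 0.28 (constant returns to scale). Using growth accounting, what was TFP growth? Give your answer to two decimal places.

-0.38%

GDP growth = (3496.5 − 3500) / 3500 = -0.1%.
The capital stock growth = (719.6 − 700) / 700 = 2.8%.
The labor force growth = (4369.2 − 4400) / 4400 = -0.7%.
Labor's share = 1 − 0.28 = 0.72.
The capital stock: 0.28 × 2.8 = 0.784 pp.
The labor force: 0.72 × (-0.7) = -0.504 pp.
TFP growth = -0.1 − 0.28 = -0.38%.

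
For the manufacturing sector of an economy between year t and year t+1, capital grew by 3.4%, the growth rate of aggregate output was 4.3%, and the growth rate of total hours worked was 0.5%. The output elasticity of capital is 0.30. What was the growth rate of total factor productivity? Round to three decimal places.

Total factor productivity growth was 2.930%.

Labor's share = 1 − 0.3 = 0.7.
Capital: 0.3 × 3.4 = 1.02 pp.
Total hours worked: 0.7 × 0.5 = 0.35 pp.
TFP growth = 4.3 − 1.37 = 2.93%.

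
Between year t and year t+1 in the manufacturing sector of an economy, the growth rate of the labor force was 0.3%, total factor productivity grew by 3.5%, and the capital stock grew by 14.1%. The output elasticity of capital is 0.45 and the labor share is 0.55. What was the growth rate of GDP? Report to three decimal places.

Labor's share = 1 − 0.45 = 0.55.
The capital stock: 0.45 × 14.1 = 6.345 pp.
The labor force: 0.55 × 0.3 = 0.165 pp.
Output growth = 3.5 + 6.51 = 10.01%.

10.010%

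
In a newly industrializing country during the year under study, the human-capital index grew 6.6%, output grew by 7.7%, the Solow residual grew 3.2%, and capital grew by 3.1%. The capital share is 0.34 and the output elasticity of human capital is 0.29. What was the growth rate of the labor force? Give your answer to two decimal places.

The labor force growth was 4.14%.

Labor's share = 1 − 0.34 − 0.29 = 0.37.
gY = gA + 0.34×3.1 + 0.29×6.6 + 0.37×g.
0.37×g = 7.7 − 3.2 − 2.968 = 1.532.
g = 1.532 / 0.37 = 4.1405%.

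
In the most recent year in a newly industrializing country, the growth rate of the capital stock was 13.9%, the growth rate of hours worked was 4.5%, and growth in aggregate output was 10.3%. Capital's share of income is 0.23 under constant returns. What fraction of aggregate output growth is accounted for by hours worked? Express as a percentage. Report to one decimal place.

Labor's share = 1 − 0.23 = 0.77.
Hours worked contributed 0.77 × 4.5 = 3.465 pp.
Share of growth = 3.465 / 10.3 × 100 = 33.641%.

Hours worked accounted for 33.6% of growth.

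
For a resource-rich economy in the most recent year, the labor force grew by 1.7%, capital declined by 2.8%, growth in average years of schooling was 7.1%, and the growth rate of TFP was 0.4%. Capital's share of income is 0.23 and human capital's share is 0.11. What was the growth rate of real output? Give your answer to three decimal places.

Real output growth was 1.659%.

Labor's share = 1 − 0.23 − 0.11 = 0.66.
Capital: 0.23 × (-2.8) = -0.644 pp.
Average years of schooling: 0.11 × 7.1 = 0.781 pp.
The labor force: 0.66 × 1.7 = 1.122 pp.
Output growth = 0.4 + 1.259 = 1.659%.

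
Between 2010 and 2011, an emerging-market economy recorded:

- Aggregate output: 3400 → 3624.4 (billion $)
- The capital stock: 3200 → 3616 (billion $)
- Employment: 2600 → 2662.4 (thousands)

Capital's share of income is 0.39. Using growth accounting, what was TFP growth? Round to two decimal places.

Aggregate output growth = (3624.4 − 3400) / 3400 = 6.6%.
The capital stock growth = (3616 − 3200) / 3200 = 13%.
Employment growth = (2662.4 − 2600) / 2600 = 2.4%.
Labor's share = 1 − 0.39 = 0.61.
The capital stock: 0.39 × 13 = 5.07 pp.
Employment: 0.61 × 2.4 = 1.464 pp.
TFP growth = 6.6 − 6.534 = 0.066%.

TFP grew 0.07%.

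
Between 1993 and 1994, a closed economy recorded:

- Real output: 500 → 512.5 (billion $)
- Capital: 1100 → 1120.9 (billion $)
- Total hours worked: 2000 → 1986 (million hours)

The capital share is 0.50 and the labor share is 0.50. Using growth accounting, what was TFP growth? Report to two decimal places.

1.90%

Real output growth = (512.5 − 500) / 500 = 2.5%.
Capital growth = (1120.9 − 1100) / 1100 = 1.9%.
Total hours worked growth = (1986 − 2000) / 2000 = -0.7%.
Labor's share = 1 − 0.5 = 0.5.
Capital: 0.5 × 1.9 = 0.95 pp.
Total hours worked: 0.5 × (-0.7) = -0.35 pp.
TFP growth = 2.5 − 0.6 = 1.9%.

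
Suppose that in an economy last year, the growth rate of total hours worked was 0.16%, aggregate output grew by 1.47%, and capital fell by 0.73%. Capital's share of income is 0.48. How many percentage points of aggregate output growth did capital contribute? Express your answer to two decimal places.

-0.35 percentage points

Contribution = share × growth = 0.48 × (-0.73) = -0.3504 pp.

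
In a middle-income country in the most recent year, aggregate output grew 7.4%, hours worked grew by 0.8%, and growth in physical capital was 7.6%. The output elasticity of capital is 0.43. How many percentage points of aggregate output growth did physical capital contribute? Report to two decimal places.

3.27 pp

Contribution = share × growth = 0.43 × 7.6 = 3.268 pp.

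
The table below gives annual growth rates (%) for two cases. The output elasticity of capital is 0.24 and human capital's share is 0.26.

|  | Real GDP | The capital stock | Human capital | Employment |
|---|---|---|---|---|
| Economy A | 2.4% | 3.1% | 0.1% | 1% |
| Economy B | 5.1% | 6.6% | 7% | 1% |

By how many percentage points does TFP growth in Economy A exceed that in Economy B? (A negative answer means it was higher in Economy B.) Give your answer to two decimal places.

-0.07 percentage points

Labor's share = 1 − 0.24 − 0.26 = 0.5.
Economy A: TFP = 2.4 − 0.744 − 0.026 − 0.5 = 1.13%.
Economy B: TFP = 5.1 − 1.584 − 1.82 − 0.5 = 1.196%.
Difference = 1.13 − (1.196) = -0.066 pp.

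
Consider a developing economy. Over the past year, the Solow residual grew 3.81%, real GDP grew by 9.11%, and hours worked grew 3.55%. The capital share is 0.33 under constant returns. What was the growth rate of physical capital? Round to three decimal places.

Physical capital grew 8.853%.

Labor's share = 1 − 0.33 = 0.67.
gY = gA + 0.67×3.55 + 0.33×g.
0.33×g = 9.11 − 3.81 − 2.3785 = 2.9215.
g = 2.9215 / 0.33 = 8.85303%.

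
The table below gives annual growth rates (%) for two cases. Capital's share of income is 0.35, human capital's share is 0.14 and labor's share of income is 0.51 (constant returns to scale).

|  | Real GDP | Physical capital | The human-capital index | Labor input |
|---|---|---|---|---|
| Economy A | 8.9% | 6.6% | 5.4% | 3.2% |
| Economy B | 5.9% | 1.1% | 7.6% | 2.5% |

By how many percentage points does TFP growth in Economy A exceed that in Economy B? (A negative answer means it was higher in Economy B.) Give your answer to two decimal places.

Labor's share = 1 − 0.35 − 0.14 = 0.51.
Economy A: TFP = 8.9 − 2.31 − 0.756 − 1.632 = 4.202%.
Economy B: TFP = 5.9 − 0.385 − 1.064 − 1.275 = 3.176%.
Difference = 4.202 − (3.176) = 1.026 pp.

1.03 percentage points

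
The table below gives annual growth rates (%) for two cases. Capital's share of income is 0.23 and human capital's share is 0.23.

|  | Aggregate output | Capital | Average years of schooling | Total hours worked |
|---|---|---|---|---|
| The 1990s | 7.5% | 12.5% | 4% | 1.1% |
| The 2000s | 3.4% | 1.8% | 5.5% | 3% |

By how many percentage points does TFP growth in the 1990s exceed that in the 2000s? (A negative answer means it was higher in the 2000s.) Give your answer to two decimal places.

Labor's share = 1 − 0.23 − 0.23 = 0.54.
The 1990s: TFP = 7.5 − 2.875 − 0.92 − 0.594 = 3.111%.
The 2000s: TFP = 3.4 − 0.414 − 1.265 − 1.62 = 0.101%.
Difference = 3.111 − (0.101) = 3.01 pp.

3.01 percentage points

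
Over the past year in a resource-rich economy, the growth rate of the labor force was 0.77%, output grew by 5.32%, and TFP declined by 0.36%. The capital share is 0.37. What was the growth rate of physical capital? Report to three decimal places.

Labor's share = 1 − 0.37 = 0.63.
gY = gA + 0.63×0.77 + 0.37×g.
0.37×g = 5.32 + 0.36 − 0.4851 = 5.1949.
g = 5.1949 / 0.37 = 14.04027%.

14.040%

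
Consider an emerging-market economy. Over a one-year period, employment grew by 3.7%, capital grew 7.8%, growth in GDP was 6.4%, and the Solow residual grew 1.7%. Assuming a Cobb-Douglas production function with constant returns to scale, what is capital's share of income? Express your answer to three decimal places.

gY = gA + α·gK + (1−α)·gL, so gY − gA − gL = α(gK − gL).
6.4 − 1.7 − 3.7 = α × (7.8 − 3.7).
1 = 4.1 α, so α = 0.2439.

0.244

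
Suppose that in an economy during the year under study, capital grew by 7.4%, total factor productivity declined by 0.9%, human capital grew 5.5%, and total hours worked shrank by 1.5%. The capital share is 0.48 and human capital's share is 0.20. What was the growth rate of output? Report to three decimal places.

Labor's share = 1 − 0.48 − 0.2 = 0.32.
Capital: 0.48 × 7.4 = 3.552 pp.
Human capital: 0.2 × 5.5 = 1.1 pp.
Total hours worked: 0.32 × (-1.5) = -0.48 pp.
Output growth = -0.9 + 4.172 = 3.272%.

3.272%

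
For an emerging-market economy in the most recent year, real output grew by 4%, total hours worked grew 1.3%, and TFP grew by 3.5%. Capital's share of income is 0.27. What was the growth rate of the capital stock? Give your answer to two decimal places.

-1.66%

Labor's share = 1 − 0.27 = 0.73.
gY = gA + 0.73×1.3 + 0.27×g.
0.27×g = 4 − 3.5 − 0.949 = -0.449.
g = -0.449 / 0.27 = -1.663%.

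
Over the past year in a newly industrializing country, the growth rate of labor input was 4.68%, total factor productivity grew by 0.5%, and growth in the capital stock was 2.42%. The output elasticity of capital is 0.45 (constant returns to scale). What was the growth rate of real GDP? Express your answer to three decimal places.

4.163%

Labor's share = 1 − 0.45 = 0.55.
The capital stock: 0.45 × 2.42 = 1.089 pp.
Labor input: 0.55 × 4.68 = 2.574 pp.
Output growth = 0.5 + 3.663 = 4.163%.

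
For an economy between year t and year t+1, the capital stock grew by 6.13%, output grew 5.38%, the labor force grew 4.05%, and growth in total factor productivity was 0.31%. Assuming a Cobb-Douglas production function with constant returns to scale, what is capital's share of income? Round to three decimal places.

gY = gA + α·gK + (1−α)·gL, so gY − gA − gL = α(gK − gL).
5.38 − 0.31 − 4.05 = α × (6.13 − 4.05).
1.02 = 2.08 α, so α = 0.49038.

Capital's share of income is 0.490.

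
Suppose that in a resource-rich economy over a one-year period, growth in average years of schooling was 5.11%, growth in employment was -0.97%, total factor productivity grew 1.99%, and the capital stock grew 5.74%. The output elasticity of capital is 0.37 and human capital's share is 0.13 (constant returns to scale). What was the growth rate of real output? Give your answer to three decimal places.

Real output grew 4.293%.

Labor's share = 1 − 0.37 − 0.13 = 0.5.
The capital stock: 0.37 × 5.74 = 2.1238 pp.
Average years of schooling: 0.13 × 5.11 = 0.6643 pp.
Employment: 0.5 × (-0.97) = -0.485 pp.
Output growth = 1.99 + 2.3031 = 4.2931%.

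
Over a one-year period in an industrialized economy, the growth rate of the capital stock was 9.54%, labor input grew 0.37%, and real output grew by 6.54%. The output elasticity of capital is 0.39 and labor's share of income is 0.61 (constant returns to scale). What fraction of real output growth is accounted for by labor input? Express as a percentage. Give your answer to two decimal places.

Labor input accounted for 3.45% of growth.

Labor's share = 1 − 0.39 = 0.61.
Labor input contributed 0.61 × 0.37 = 0.2257 pp.
Share of growth = 0.2257 / 6.54 × 100 = 3.4511%.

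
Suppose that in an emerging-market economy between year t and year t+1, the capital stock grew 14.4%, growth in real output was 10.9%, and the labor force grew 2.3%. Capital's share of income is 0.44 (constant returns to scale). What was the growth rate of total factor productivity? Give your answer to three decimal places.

3.276%

Labor's share = 1 − 0.44 = 0.56.
The capital stock: 0.44 × 14.4 = 6.336 pp.
The labor force: 0.56 × 2.3 = 1.288 pp.
TFP growth = 10.9 − 7.624 = 3.276%.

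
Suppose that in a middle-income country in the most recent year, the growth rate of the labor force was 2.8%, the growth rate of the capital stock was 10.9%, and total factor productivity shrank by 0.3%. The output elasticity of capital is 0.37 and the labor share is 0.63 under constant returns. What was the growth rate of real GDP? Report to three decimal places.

Labor's share = 1 − 0.37 = 0.63.
The capital stock: 0.37 × 10.9 = 4.033 pp.
The labor force: 0.63 × 2.8 = 1.764 pp.
Output growth = -0.3 + 5.797 = 5.497%.

Real GDP growth was 5.497%.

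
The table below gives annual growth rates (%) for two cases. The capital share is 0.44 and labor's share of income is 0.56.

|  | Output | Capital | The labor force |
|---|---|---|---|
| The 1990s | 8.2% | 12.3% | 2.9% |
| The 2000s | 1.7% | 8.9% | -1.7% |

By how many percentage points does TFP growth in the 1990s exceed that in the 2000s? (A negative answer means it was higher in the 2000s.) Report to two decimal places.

2.43 percentage points

Labor's share = 1 − 0.44 = 0.56.
The 1990s: TFP = 8.2 − 5.412 − 1.624 = 1.164%.
The 2000s: TFP = 1.7 − 3.916 + 0.952 = -1.264%.
Difference = 1.164 − (-1.264) = 2.428 pp.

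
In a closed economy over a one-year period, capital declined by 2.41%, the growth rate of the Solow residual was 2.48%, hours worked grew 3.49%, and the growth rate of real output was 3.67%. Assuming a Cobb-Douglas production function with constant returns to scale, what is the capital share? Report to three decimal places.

gY = gA + α·gK + (1−α)·gL, so gY − gA − gL = α(gK − gL).
3.67 − 2.48 − 3.49 = α × (-2.41 − 3.49).
-2.3 = -5.9 α, so α = 0.38983.

0.390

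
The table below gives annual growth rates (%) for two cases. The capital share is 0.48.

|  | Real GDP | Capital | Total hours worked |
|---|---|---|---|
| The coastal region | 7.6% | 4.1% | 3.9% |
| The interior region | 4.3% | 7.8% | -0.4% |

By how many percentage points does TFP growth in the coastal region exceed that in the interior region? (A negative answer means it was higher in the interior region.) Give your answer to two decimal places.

2.84 percentage points

Labor's share = 1 − 0.48 = 0.52.
The coastal region: TFP = 7.6 − 1.968 − 2.028 = 3.604%.
The interior region: TFP = 4.3 − 3.744 + 0.208 = 0.764%.
Difference = 3.604 − (0.764) = 2.84 pp.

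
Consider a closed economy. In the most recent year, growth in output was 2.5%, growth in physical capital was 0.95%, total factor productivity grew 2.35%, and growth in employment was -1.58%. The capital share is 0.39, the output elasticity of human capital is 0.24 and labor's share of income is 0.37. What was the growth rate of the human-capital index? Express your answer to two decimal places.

Labor's share = 1 − 0.39 − 0.24 = 0.37.
gY = gA + 0.39×0.95 + 0.37×(-1.58) + 0.24×g.
0.24×g = 2.5 − 2.35 + 0.2141 = 0.3641.
g = 0.3641 / 0.24 = 1.5171%.

The human-capital index growth was 1.52%.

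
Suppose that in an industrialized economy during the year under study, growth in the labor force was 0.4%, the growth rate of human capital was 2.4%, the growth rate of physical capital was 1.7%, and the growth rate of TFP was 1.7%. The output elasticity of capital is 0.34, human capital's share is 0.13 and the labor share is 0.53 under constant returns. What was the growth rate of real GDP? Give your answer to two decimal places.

2.80%

Labor's share = 1 − 0.34 − 0.13 = 0.53.
Physical capital: 0.34 × 1.7 = 0.578 pp.
Human capital: 0.13 × 2.4 = 0.312 pp.
The labor force: 0.53 × 0.4 = 0.212 pp.
Output growth = 1.7 + 1.102 = 2.802%.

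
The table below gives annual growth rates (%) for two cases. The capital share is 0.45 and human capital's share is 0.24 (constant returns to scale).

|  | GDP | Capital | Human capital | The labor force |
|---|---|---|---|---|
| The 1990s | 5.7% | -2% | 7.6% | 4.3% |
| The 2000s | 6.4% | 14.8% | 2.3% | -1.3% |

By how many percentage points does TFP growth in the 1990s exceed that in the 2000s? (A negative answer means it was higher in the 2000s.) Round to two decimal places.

3.85 percentage points

Labor's share = 1 − 0.45 − 0.24 = 0.31.
The 1990s: TFP = 5.7 + 0.9 − 1.824 − 1.333 = 3.443%.
The 2000s: TFP = 6.4 − 6.66 − 0.552 + 0.403 = -0.409%.
Difference = 3.443 − (-0.409) = 3.852 pp.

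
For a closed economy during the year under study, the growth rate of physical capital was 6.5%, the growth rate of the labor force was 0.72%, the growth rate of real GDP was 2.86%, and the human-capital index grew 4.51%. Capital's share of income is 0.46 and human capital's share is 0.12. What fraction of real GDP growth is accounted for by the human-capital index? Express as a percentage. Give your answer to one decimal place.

18.9%

The human-capital index contributed 0.12 × 4.51 = 0.5412 pp.
Share of growth = 0.5412 / 2.86 × 100 = 18.923%.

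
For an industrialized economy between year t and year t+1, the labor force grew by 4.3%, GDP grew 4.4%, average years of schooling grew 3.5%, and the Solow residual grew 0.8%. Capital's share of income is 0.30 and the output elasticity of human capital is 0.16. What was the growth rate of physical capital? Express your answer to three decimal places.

Labor's share = 1 − 0.3 − 0.16 = 0.54.
gY = gA + 0.16×3.5 + 0.54×4.3 + 0.3×g.
0.3×g = 4.4 − 0.8 − 2.882 = 0.718.
g = 0.718 / 0.3 = 2.39333%.

Physical capital growth was 2.393%.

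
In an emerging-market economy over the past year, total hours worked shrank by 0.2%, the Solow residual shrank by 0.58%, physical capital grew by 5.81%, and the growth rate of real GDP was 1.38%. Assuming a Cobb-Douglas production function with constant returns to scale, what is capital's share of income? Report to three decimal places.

gY = gA + α·gK + (1−α)·gL, so gY − gA − gL = α(gK − gL).
1.38 + 0.58 + 0.2 = α × (5.81 − (-0.2)).
2.16 = 6.01 α, so α = 0.3594.

0.359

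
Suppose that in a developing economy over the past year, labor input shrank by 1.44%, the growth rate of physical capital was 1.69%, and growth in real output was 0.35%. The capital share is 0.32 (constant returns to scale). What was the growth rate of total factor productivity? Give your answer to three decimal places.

Total factor productivity growth was 0.788%.

Labor's share = 1 − 0.32 = 0.68.
Physical capital: 0.32 × 1.69 = 0.5408 pp.
Labor input: 0.68 × (-1.44) = -0.9792 pp.
TFP growth = 0.35 + 0.4384 = 0.7884%.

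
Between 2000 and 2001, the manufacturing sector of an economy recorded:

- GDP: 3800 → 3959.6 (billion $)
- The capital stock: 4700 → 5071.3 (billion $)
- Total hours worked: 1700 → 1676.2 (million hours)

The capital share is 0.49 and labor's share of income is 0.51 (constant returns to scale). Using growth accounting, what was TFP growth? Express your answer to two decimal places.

1.04%

GDP growth = (3959.6 − 3800) / 3800 = 4.2%.
The capital stock growth = (5071.3 − 4700) / 4700 = 7.9%.
Total hours worked growth = (1676.2 − 1700) / 1700 = -1.4%.
Labor's share = 1 − 0.49 = 0.51.
The capital stock: 0.49 × 7.9 = 3.871 pp.
Total hours worked: 0.51 × (-1.4) = -0.714 pp.
TFP growth = 4.2 − 3.157 = 1.043%.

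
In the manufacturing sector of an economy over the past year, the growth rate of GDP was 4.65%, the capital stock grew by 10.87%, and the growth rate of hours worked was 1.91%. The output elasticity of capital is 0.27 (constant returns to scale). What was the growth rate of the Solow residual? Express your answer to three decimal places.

Labor's share = 1 − 0.27 = 0.73.
The capital stock: 0.27 × 10.87 = 2.9349 pp.
Hours worked: 0.73 × 1.91 = 1.3943 pp.
TFP growth = 4.65 − 4.3292 = 0.3208%.

0.321%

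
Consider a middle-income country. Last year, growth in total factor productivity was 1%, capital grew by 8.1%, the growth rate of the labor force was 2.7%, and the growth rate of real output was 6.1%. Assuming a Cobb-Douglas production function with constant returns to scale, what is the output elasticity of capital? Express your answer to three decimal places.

0.444

gY = gA + α·gK + (1−α)·gL, so gY − gA − gL = α(gK − gL).
6.1 − 1 − 2.7 = α × (8.1 − 2.7).
2.4 = 5.4 α, so α = 0.44444.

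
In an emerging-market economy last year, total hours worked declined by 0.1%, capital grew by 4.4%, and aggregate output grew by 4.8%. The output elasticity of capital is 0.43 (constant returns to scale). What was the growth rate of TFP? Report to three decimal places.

TFP growth was 2.965%.

Labor's share = 1 − 0.43 = 0.57.
Capital: 0.43 × 4.4 = 1.892 pp.
Total hours worked: 0.57 × (-0.1) = -0.057 pp.
TFP growth = 4.8 − 1.835 = 2.965%.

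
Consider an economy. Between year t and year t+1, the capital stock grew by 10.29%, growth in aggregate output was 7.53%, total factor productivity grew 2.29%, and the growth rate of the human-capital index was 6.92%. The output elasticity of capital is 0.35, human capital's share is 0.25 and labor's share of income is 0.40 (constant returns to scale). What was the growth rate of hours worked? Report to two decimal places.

Labor's share = 1 − 0.35 − 0.25 = 0.4.
gY = gA + 0.35×10.29 + 0.25×6.92 + 0.4×g.
0.4×g = 7.53 − 2.29 − 5.3315 = -0.0915.
g = -0.0915 / 0.4 = -0.2288%.

-0.23%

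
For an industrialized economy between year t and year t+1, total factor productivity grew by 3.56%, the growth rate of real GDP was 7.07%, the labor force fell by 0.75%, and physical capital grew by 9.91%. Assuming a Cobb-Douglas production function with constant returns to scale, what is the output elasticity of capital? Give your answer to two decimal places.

gY = gA + α·gK + (1−α)·gL, so gY − gA − gL = α(gK − gL).
7.07 − 3.56 + 0.75 = α × (9.91 − (-0.75)).
4.26 = 10.66 α, so α = 0.3996.

α = 0.40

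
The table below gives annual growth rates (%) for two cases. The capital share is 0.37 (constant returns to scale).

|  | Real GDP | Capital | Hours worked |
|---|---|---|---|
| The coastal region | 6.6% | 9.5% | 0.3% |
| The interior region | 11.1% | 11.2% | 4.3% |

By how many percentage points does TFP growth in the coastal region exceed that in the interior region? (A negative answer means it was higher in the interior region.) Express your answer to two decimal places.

-1.35 percentage points

Labor's share = 1 − 0.37 = 0.63.
The coastal region: TFP = 6.6 − 3.515 − 0.189 = 2.896%.
The interior region: TFP = 11.1 − 4.144 − 2.709 = 4.247%.
Difference = 2.896 − (4.247) = -1.351 pp.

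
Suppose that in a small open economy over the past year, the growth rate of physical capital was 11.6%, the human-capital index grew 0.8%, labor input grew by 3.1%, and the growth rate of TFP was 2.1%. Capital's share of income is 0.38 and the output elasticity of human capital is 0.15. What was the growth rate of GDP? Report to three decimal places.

8.085%

Labor's share = 1 − 0.38 − 0.15 = 0.47.
Physical capital: 0.38 × 11.6 = 4.408 pp.
The human-capital index: 0.15 × 0.8 = 0.12 pp.
Labor input: 0.47 × 3.1 = 1.457 pp.
Output growth = 2.1 + 5.985 = 8.085%.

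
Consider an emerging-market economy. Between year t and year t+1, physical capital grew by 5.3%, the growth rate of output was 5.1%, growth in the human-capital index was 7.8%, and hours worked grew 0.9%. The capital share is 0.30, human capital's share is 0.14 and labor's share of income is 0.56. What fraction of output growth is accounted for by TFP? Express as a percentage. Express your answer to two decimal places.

37.53%

Labor's share = 1 − 0.3 − 0.14 = 0.56.
Physical capital: 0.3 × 5.3 = 1.59 pp.
The human-capital index: 0.14 × 7.8 = 1.092 pp.
Hours worked: 0.56 × 0.9 = 0.504 pp.
TFP growth = 5.1 − 3.186 = 1.914%.
TFP share of growth = 1.914 / 5.1 × 100 = 37.5294%.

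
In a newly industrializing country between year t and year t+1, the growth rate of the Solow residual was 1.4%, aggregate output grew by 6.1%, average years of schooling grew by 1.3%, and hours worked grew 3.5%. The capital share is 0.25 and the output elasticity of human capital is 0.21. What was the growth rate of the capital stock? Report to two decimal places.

Labor's share = 1 − 0.25 − 0.21 = 0.54.
gY = gA + 0.21×1.3 + 0.54×3.5 + 0.25×g.
0.25×g = 6.1 − 1.4 − 2.163 = 2.537.
g = 2.537 / 0.25 = 10.148%.

10.15%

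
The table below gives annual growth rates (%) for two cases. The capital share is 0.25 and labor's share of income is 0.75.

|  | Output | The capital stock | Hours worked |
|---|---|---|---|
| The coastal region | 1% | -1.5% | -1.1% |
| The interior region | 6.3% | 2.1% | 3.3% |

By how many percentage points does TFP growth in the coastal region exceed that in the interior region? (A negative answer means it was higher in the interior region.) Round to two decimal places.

Labor's share = 1 − 0.25 = 0.75.
The coastal region: TFP = 1 + 0.375 + 0.825 = 2.2%.
The interior region: TFP = 6.3 − 0.525 − 2.475 = 3.3%.
Difference = 2.2 − (3.3) = -1.1 pp.

-1.10 percentage points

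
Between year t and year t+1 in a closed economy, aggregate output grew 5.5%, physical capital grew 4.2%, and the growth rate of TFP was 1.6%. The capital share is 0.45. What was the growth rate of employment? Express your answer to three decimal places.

Labor's share = 1 − 0.45 = 0.55.
gY = gA + 0.45×4.2 + 0.55×g.
0.55×g = 5.5 − 1.6 − 1.89 = 2.01.
g = 2.01 / 0.55 = 3.65455%.

Employment growth was 3.655%.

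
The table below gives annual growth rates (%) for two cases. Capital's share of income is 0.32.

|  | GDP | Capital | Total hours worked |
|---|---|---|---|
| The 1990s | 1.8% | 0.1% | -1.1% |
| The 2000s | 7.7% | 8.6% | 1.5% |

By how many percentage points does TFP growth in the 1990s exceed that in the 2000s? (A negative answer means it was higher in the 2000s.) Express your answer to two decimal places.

Labor's share = 1 − 0.32 = 0.68.
The 1990s: TFP = 1.8 − 0.032 + 0.748 = 2.516%.
The 2000s: TFP = 7.7 − 2.752 − 1.02 = 3.928%.
Difference = 2.516 − (3.928) = -1.412 pp.

-1.41 percentage points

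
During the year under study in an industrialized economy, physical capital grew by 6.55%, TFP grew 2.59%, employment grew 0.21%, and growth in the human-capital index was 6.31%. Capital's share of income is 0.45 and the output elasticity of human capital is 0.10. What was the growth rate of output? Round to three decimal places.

Labor's share = 1 − 0.45 − 0.1 = 0.45.
Physical capital: 0.45 × 6.55 = 2.9475 pp.
The human-capital index: 0.1 × 6.31 = 0.631 pp.
Employment: 0.45 × 0.21 = 0.0945 pp.
Output growth = 2.59 + 3.673 = 6.263%.

6.263%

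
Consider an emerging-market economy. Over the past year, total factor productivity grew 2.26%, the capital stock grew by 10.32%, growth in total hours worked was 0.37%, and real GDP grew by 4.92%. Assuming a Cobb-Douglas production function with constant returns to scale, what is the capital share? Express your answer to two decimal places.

α = 0.23

gY = gA + α·gK + (1−α)·gL, so gY − gA − gL = α(gK − gL).
4.92 − 2.26 − 0.37 = α × (10.32 − 0.37).
2.29 = 9.95 α, so α = 0.2302.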